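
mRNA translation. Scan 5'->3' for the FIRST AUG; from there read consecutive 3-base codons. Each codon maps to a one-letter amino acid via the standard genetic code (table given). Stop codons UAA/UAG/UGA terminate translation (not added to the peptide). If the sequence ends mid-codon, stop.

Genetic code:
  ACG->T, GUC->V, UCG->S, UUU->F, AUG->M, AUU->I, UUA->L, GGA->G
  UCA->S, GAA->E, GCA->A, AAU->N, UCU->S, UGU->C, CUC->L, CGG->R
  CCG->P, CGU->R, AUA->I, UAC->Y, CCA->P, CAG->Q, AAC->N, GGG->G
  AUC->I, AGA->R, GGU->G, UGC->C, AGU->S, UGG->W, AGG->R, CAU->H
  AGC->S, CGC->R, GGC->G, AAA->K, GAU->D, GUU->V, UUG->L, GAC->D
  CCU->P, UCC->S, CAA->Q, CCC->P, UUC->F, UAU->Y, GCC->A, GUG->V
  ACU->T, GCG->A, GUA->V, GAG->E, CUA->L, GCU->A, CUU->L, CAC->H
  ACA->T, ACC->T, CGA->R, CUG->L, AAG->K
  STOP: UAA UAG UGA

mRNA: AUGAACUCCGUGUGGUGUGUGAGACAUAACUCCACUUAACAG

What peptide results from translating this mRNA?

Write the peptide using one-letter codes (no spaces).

start AUG at pos 0
pos 0: AUG -> M; peptide=M
pos 3: AAC -> N; peptide=MN
pos 6: UCC -> S; peptide=MNS
pos 9: GUG -> V; peptide=MNSV
pos 12: UGG -> W; peptide=MNSVW
pos 15: UGU -> C; peptide=MNSVWC
pos 18: GUG -> V; peptide=MNSVWCV
pos 21: AGA -> R; peptide=MNSVWCVR
pos 24: CAU -> H; peptide=MNSVWCVRH
pos 27: AAC -> N; peptide=MNSVWCVRHN
pos 30: UCC -> S; peptide=MNSVWCVRHNS
pos 33: ACU -> T; peptide=MNSVWCVRHNST
pos 36: UAA -> STOP

Answer: MNSVWCVRHNST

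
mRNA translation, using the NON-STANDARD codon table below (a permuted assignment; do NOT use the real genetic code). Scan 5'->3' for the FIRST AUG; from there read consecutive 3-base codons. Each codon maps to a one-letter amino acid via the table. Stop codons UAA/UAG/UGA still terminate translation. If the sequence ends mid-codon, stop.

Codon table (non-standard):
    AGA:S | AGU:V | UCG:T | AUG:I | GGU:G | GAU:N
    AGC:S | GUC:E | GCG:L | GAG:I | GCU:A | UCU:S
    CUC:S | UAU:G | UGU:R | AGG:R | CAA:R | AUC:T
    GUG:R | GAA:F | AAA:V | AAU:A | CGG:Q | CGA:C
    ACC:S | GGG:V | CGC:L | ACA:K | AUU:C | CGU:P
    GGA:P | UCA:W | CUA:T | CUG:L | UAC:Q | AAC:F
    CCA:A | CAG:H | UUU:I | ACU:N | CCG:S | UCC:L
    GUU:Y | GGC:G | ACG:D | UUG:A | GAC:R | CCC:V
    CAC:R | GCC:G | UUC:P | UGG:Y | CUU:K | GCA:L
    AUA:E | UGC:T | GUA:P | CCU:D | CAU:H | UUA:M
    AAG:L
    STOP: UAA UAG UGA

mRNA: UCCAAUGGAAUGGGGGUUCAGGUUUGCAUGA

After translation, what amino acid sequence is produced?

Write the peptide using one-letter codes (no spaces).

Answer: IFYVPRIL

Derivation:
start AUG at pos 4
pos 4: AUG -> I; peptide=I
pos 7: GAA -> F; peptide=IF
pos 10: UGG -> Y; peptide=IFY
pos 13: GGG -> V; peptide=IFYV
pos 16: UUC -> P; peptide=IFYVP
pos 19: AGG -> R; peptide=IFYVPR
pos 22: UUU -> I; peptide=IFYVPRI
pos 25: GCA -> L; peptide=IFYVPRIL
pos 28: UGA -> STOP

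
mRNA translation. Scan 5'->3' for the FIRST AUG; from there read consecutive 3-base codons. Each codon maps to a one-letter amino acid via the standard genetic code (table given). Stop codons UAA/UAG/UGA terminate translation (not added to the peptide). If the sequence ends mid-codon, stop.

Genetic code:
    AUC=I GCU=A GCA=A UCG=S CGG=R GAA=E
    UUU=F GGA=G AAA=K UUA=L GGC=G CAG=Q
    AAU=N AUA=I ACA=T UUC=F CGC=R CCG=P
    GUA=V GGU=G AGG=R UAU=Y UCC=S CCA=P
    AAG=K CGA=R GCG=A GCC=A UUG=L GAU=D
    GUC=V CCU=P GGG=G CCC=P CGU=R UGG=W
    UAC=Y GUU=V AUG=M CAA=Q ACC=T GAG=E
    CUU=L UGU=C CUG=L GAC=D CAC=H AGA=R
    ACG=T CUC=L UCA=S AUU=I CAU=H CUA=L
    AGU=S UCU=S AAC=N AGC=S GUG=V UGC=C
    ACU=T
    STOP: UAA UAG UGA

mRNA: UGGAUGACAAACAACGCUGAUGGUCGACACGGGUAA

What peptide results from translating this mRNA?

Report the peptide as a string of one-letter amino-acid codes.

start AUG at pos 3
pos 3: AUG -> M; peptide=M
pos 6: ACA -> T; peptide=MT
pos 9: AAC -> N; peptide=MTN
pos 12: AAC -> N; peptide=MTNN
pos 15: GCU -> A; peptide=MTNNA
pos 18: GAU -> D; peptide=MTNNAD
pos 21: GGU -> G; peptide=MTNNADG
pos 24: CGA -> R; peptide=MTNNADGR
pos 27: CAC -> H; peptide=MTNNADGRH
pos 30: GGG -> G; peptide=MTNNADGRHG
pos 33: UAA -> STOP

Answer: MTNNADGRHG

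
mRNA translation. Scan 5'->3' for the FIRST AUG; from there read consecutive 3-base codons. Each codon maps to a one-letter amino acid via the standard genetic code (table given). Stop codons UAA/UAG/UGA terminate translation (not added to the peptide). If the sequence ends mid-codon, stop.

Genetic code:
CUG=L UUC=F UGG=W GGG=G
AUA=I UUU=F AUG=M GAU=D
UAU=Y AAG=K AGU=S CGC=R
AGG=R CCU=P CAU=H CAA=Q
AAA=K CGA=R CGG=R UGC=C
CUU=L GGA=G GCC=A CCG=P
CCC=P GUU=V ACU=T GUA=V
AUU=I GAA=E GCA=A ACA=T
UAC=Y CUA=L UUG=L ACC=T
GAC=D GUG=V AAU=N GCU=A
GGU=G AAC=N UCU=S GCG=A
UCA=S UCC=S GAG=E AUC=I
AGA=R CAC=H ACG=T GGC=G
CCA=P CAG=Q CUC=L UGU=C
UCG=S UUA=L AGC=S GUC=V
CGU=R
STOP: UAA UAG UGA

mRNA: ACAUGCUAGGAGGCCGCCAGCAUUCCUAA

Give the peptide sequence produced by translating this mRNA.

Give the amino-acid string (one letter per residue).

start AUG at pos 2
pos 2: AUG -> M; peptide=M
pos 5: CUA -> L; peptide=ML
pos 8: GGA -> G; peptide=MLG
pos 11: GGC -> G; peptide=MLGG
pos 14: CGC -> R; peptide=MLGGR
pos 17: CAG -> Q; peptide=MLGGRQ
pos 20: CAU -> H; peptide=MLGGRQH
pos 23: UCC -> S; peptide=MLGGRQHS
pos 26: UAA -> STOP

Answer: MLGGRQHS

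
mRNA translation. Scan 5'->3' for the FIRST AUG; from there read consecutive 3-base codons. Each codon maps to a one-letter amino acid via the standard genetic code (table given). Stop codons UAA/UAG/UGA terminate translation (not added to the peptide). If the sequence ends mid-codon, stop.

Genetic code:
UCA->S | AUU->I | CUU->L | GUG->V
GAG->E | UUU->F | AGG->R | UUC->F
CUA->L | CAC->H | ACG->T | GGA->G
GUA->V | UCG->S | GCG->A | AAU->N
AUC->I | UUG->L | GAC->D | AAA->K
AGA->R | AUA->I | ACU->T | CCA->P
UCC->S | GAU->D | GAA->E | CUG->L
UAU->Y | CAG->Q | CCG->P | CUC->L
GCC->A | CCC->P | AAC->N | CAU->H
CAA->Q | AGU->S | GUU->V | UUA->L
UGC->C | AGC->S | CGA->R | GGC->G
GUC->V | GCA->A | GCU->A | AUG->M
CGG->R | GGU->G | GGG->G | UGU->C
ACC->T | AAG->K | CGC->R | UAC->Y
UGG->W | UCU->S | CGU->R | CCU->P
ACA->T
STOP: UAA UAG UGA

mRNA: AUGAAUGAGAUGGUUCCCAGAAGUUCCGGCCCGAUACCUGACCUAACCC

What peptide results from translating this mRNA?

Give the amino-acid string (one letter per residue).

start AUG at pos 0
pos 0: AUG -> M; peptide=M
pos 3: AAU -> N; peptide=MN
pos 6: GAG -> E; peptide=MNE
pos 9: AUG -> M; peptide=MNEM
pos 12: GUU -> V; peptide=MNEMV
pos 15: CCC -> P; peptide=MNEMVP
pos 18: AGA -> R; peptide=MNEMVPR
pos 21: AGU -> S; peptide=MNEMVPRS
pos 24: UCC -> S; peptide=MNEMVPRSS
pos 27: GGC -> G; peptide=MNEMVPRSSG
pos 30: CCG -> P; peptide=MNEMVPRSSGP
pos 33: AUA -> I; peptide=MNEMVPRSSGPI
pos 36: CCU -> P; peptide=MNEMVPRSSGPIP
pos 39: GAC -> D; peptide=MNEMVPRSSGPIPD
pos 42: CUA -> L; peptide=MNEMVPRSSGPIPDL
pos 45: ACC -> T; peptide=MNEMVPRSSGPIPDLT
pos 48: only 1 nt remain (<3), stop (end of mRNA)

Answer: MNEMVPRSSGPIPDLT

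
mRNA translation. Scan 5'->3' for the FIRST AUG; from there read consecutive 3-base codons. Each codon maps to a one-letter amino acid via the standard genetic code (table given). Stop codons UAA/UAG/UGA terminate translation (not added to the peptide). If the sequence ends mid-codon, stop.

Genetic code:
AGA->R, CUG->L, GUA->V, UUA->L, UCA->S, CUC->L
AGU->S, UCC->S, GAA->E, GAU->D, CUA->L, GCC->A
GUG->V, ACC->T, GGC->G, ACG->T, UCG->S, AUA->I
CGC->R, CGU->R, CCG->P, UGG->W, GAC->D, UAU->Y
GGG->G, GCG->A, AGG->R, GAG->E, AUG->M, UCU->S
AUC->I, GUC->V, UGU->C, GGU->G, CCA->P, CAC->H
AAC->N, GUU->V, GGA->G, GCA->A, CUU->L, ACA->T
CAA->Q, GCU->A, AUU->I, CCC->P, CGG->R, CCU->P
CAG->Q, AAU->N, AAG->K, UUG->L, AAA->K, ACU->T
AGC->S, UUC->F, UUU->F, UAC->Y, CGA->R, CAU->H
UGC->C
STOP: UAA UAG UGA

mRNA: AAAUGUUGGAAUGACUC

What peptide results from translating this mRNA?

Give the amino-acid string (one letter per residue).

Answer: MLE

Derivation:
start AUG at pos 2
pos 2: AUG -> M; peptide=M
pos 5: UUG -> L; peptide=ML
pos 8: GAA -> E; peptide=MLE
pos 11: UGA -> STOP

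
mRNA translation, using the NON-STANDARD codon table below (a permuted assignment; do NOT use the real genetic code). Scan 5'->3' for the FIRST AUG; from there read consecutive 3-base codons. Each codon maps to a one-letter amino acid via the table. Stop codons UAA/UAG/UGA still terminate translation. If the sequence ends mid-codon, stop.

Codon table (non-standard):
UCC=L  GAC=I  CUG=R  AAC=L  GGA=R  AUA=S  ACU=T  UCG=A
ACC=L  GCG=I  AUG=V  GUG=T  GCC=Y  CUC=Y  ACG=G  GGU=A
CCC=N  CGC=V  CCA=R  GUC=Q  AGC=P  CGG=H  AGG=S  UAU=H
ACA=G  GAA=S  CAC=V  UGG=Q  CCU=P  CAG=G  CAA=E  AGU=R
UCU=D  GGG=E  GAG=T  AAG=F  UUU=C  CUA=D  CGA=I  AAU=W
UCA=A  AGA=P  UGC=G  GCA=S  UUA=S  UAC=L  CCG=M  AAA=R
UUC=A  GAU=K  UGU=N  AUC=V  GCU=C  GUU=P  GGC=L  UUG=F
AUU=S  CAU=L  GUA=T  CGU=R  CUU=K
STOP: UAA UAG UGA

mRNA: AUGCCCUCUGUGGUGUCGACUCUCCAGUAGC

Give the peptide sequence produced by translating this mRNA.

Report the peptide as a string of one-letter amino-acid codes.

start AUG at pos 0
pos 0: AUG -> V; peptide=V
pos 3: CCC -> N; peptide=VN
pos 6: UCU -> D; peptide=VND
pos 9: GUG -> T; peptide=VNDT
pos 12: GUG -> T; peptide=VNDTT
pos 15: UCG -> A; peptide=VNDTTA
pos 18: ACU -> T; peptide=VNDTTAT
pos 21: CUC -> Y; peptide=VNDTTATY
pos 24: CAG -> G; peptide=VNDTTATYG
pos 27: UAG -> STOP

Answer: VNDTTATYG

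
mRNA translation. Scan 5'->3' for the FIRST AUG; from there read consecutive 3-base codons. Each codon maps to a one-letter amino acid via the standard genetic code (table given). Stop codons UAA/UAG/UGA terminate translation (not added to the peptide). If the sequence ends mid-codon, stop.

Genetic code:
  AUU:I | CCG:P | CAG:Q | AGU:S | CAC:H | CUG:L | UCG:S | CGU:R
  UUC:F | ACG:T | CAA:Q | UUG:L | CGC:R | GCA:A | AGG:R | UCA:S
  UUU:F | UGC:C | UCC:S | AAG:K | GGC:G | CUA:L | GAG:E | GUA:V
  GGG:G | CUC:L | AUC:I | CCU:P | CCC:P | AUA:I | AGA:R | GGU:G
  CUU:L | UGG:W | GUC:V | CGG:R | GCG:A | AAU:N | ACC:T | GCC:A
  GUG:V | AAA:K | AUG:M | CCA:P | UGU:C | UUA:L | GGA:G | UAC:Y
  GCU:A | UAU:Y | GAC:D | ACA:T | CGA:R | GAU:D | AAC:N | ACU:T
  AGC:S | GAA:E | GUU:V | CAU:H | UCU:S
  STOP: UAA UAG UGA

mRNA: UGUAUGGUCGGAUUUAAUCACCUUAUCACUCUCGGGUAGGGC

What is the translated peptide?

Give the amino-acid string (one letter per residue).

start AUG at pos 3
pos 3: AUG -> M; peptide=M
pos 6: GUC -> V; peptide=MV
pos 9: GGA -> G; peptide=MVG
pos 12: UUU -> F; peptide=MVGF
pos 15: AAU -> N; peptide=MVGFN
pos 18: CAC -> H; peptide=MVGFNH
pos 21: CUU -> L; peptide=MVGFNHL
pos 24: AUC -> I; peptide=MVGFNHLI
pos 27: ACU -> T; peptide=MVGFNHLIT
pos 30: CUC -> L; peptide=MVGFNHLITL
pos 33: GGG -> G; peptide=MVGFNHLITLG
pos 36: UAG -> STOP

Answer: MVGFNHLITLG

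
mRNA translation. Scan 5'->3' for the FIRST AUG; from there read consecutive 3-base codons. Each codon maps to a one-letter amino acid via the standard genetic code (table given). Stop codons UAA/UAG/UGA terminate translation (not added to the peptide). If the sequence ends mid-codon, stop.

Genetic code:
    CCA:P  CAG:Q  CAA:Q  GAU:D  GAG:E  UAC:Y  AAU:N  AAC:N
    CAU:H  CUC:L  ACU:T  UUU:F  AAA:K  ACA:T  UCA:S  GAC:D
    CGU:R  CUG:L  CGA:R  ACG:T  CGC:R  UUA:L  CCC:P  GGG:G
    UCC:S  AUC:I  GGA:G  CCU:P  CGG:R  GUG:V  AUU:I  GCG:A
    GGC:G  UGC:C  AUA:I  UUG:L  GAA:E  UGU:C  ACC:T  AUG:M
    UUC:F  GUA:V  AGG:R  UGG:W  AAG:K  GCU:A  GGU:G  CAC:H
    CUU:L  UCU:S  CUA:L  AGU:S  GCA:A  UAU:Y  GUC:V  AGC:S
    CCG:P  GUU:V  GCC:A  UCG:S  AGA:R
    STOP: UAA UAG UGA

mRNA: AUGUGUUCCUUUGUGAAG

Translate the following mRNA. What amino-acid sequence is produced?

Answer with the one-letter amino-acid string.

start AUG at pos 0
pos 0: AUG -> M; peptide=M
pos 3: UGU -> C; peptide=MC
pos 6: UCC -> S; peptide=MCS
pos 9: UUU -> F; peptide=MCSF
pos 12: GUG -> V; peptide=MCSFV
pos 15: AAG -> K; peptide=MCSFVK
pos 18: only 0 nt remain (<3), stop (end of mRNA)

Answer: MCSFVK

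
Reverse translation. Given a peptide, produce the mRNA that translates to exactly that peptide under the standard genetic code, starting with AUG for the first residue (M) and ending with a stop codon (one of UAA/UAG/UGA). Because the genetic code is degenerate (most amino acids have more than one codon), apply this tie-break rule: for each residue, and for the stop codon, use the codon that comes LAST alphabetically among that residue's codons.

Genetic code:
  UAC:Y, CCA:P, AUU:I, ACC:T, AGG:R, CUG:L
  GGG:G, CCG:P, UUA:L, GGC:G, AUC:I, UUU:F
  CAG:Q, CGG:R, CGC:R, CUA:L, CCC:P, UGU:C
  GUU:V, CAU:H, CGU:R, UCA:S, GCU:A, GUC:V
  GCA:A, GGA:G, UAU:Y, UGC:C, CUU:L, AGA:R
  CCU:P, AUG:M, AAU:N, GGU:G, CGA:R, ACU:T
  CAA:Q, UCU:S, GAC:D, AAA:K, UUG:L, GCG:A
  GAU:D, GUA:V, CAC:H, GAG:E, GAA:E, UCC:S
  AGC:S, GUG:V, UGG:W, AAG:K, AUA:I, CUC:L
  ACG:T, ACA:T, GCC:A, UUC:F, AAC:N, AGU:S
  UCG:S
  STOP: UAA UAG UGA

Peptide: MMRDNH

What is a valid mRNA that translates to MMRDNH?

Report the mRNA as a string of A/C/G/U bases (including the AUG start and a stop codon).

residue 1: M -> AUG (start codon)
residue 2: M -> AUG (only codon)
residue 3: R codons sorted = AGA,AGG,CGA,CGC,CGG,CGU -> pick last = CGU
residue 4: D codons sorted = GAC,GAU -> pick last = GAU
residue 5: N codons sorted = AAC,AAU -> pick last = AAU
residue 6: H codons sorted = CAC,CAU -> pick last = CAU
terminator: stop codons sorted = UAA,UAG,UGA -> pick last = UGA

Answer: mRNA: AUGAUGCGUGAUAAUCAUUGA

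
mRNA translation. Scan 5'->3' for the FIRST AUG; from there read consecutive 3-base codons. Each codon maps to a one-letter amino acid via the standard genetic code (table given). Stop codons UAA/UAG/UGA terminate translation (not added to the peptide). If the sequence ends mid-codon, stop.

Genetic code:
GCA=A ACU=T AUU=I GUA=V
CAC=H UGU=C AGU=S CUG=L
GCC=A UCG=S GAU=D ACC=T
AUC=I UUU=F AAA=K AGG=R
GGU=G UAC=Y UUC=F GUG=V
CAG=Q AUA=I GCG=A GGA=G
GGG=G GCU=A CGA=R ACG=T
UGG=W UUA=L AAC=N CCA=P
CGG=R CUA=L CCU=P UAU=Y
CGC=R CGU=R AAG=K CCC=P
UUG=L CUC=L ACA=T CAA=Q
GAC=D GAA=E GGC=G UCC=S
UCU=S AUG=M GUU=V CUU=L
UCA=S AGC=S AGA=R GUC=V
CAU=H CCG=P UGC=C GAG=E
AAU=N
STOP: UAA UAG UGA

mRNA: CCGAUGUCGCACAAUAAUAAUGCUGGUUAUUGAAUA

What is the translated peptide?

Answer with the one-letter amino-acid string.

Answer: MSHNNNAGY

Derivation:
start AUG at pos 3
pos 3: AUG -> M; peptide=M
pos 6: UCG -> S; peptide=MS
pos 9: CAC -> H; peptide=MSH
pos 12: AAU -> N; peptide=MSHN
pos 15: AAU -> N; peptide=MSHNN
pos 18: AAU -> N; peptide=MSHNNN
pos 21: GCU -> A; peptide=MSHNNNA
pos 24: GGU -> G; peptide=MSHNNNAG
pos 27: UAU -> Y; peptide=MSHNNNAGY
pos 30: UGA -> STOP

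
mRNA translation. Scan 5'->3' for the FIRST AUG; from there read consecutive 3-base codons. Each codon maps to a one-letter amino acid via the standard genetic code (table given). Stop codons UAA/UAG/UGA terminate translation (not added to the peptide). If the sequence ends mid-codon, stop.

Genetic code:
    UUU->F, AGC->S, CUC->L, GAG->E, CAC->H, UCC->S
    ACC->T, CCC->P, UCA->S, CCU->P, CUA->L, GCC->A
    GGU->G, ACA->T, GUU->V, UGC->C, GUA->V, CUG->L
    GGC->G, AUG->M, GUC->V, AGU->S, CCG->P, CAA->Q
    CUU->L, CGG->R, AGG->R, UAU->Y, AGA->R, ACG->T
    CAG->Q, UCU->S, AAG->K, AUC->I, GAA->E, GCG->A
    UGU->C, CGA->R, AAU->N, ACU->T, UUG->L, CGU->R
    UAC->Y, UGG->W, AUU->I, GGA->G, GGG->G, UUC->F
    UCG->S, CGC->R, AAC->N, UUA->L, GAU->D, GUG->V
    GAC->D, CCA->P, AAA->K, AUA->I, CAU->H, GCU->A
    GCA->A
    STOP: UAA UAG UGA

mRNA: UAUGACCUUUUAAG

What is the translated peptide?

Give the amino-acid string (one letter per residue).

Answer: MTF

Derivation:
start AUG at pos 1
pos 1: AUG -> M; peptide=M
pos 4: ACC -> T; peptide=MT
pos 7: UUU -> F; peptide=MTF
pos 10: UAA -> STOP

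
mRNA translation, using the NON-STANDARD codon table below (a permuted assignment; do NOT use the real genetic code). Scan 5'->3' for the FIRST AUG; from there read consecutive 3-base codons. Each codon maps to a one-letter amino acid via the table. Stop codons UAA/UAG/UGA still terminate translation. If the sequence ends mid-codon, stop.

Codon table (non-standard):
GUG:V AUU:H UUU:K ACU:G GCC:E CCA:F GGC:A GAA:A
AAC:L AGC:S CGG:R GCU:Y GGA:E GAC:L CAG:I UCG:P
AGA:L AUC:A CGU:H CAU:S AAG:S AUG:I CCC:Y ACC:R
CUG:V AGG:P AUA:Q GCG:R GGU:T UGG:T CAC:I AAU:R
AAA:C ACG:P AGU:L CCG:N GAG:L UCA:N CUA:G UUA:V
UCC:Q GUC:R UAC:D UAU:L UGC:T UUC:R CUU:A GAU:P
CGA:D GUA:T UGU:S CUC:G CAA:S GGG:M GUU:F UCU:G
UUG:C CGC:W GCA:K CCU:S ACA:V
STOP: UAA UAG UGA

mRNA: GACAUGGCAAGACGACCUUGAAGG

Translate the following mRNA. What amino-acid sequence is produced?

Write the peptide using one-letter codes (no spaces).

Answer: IKLDS

Derivation:
start AUG at pos 3
pos 3: AUG -> I; peptide=I
pos 6: GCA -> K; peptide=IK
pos 9: AGA -> L; peptide=IKL
pos 12: CGA -> D; peptide=IKLD
pos 15: CCU -> S; peptide=IKLDS
pos 18: UGA -> STOP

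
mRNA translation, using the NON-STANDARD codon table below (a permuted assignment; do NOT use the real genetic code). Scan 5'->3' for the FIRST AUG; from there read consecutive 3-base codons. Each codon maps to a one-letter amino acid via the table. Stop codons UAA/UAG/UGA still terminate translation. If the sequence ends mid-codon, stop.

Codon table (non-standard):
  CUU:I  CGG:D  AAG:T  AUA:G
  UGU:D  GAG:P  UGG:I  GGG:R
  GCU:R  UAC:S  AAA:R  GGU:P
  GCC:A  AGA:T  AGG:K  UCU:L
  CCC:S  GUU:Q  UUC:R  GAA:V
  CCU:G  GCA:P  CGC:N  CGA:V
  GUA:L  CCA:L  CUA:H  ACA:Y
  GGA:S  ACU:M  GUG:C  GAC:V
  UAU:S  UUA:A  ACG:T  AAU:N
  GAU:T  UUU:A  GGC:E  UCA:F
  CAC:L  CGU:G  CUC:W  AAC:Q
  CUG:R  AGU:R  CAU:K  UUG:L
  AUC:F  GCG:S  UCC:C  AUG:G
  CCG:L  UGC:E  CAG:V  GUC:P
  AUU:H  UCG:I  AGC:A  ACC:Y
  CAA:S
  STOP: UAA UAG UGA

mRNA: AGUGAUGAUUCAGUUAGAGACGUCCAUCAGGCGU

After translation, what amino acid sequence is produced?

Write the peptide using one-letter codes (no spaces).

Answer: GHVAPTCFKG

Derivation:
start AUG at pos 4
pos 4: AUG -> G; peptide=G
pos 7: AUU -> H; peptide=GH
pos 10: CAG -> V; peptide=GHV
pos 13: UUA -> A; peptide=GHVA
pos 16: GAG -> P; peptide=GHVAP
pos 19: ACG -> T; peptide=GHVAPT
pos 22: UCC -> C; peptide=GHVAPTC
pos 25: AUC -> F; peptide=GHVAPTCF
pos 28: AGG -> K; peptide=GHVAPTCFK
pos 31: CGU -> G; peptide=GHVAPTCFKG
pos 34: only 0 nt remain (<3), stop (end of mRNA)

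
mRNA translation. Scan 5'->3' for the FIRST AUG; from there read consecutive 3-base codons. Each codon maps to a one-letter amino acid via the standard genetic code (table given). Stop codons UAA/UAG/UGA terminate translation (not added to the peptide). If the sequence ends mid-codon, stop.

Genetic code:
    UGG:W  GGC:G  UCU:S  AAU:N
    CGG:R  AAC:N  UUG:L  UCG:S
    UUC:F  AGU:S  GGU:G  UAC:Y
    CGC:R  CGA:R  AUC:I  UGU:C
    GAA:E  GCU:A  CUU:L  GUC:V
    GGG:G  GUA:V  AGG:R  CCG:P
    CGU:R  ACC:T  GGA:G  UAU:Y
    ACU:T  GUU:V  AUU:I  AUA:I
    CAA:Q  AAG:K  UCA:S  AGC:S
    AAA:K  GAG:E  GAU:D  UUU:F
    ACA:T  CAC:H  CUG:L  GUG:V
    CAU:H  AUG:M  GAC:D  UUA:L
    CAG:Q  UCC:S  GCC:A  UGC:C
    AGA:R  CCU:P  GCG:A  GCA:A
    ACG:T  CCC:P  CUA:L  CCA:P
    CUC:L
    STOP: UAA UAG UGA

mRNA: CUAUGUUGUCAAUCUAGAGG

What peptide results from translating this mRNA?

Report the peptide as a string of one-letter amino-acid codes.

start AUG at pos 2
pos 2: AUG -> M; peptide=M
pos 5: UUG -> L; peptide=ML
pos 8: UCA -> S; peptide=MLS
pos 11: AUC -> I; peptide=MLSI
pos 14: UAG -> STOP

Answer: MLSI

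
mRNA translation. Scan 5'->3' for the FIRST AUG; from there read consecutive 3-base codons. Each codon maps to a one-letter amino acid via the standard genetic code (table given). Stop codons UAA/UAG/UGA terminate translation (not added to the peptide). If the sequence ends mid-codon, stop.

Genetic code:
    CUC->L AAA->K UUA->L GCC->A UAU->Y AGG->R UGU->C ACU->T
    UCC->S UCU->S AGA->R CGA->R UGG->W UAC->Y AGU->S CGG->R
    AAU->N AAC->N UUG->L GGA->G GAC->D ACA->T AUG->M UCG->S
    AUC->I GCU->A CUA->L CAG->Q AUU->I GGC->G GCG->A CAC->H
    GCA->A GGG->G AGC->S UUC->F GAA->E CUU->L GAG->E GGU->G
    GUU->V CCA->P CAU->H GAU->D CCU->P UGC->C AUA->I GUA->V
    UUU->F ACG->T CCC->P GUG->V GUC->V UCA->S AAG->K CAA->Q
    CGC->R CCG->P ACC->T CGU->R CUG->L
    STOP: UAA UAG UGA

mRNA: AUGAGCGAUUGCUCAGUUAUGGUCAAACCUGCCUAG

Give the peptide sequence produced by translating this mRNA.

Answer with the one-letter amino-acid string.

start AUG at pos 0
pos 0: AUG -> M; peptide=M
pos 3: AGC -> S; peptide=MS
pos 6: GAU -> D; peptide=MSD
pos 9: UGC -> C; peptide=MSDC
pos 12: UCA -> S; peptide=MSDCS
pos 15: GUU -> V; peptide=MSDCSV
pos 18: AUG -> M; peptide=MSDCSVM
pos 21: GUC -> V; peptide=MSDCSVMV
pos 24: AAA -> K; peptide=MSDCSVMVK
pos 27: CCU -> P; peptide=MSDCSVMVKP
pos 30: GCC -> A; peptide=MSDCSVMVKPA
pos 33: UAG -> STOP

Answer: MSDCSVMVKPA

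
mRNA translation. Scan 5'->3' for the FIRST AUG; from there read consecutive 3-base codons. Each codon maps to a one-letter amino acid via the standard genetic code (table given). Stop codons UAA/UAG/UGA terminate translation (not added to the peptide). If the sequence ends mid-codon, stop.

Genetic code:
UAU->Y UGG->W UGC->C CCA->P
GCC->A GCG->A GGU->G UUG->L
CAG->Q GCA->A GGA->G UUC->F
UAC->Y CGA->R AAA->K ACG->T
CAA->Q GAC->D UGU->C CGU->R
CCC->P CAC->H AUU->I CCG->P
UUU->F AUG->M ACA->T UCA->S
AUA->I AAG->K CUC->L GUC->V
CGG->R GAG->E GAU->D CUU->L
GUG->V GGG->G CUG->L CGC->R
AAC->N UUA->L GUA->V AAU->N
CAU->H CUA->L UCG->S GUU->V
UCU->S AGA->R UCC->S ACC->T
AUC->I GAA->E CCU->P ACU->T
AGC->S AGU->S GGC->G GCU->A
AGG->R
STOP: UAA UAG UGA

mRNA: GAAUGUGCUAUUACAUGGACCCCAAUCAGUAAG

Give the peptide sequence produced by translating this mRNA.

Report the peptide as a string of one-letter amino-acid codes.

start AUG at pos 2
pos 2: AUG -> M; peptide=M
pos 5: UGC -> C; peptide=MC
pos 8: UAU -> Y; peptide=MCY
pos 11: UAC -> Y; peptide=MCYY
pos 14: AUG -> M; peptide=MCYYM
pos 17: GAC -> D; peptide=MCYYMD
pos 20: CCC -> P; peptide=MCYYMDP
pos 23: AAU -> N; peptide=MCYYMDPN
pos 26: CAG -> Q; peptide=MCYYMDPNQ
pos 29: UAA -> STOP

Answer: MCYYMDPNQ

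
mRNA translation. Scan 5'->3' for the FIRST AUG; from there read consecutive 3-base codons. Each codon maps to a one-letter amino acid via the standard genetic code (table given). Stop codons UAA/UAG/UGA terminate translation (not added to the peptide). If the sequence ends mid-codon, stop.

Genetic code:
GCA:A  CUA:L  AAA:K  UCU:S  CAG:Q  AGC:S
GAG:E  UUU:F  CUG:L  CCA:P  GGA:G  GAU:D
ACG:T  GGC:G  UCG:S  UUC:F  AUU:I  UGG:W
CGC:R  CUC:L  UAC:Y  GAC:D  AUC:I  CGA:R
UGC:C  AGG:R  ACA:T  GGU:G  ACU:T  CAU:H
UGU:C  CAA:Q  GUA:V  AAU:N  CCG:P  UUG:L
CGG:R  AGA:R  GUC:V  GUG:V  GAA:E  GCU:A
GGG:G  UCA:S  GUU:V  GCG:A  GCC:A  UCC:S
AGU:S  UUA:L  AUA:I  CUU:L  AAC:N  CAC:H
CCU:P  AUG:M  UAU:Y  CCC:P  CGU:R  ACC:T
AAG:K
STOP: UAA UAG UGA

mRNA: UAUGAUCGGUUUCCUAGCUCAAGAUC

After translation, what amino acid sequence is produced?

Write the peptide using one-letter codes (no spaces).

Answer: MIGFLAQD

Derivation:
start AUG at pos 1
pos 1: AUG -> M; peptide=M
pos 4: AUC -> I; peptide=MI
pos 7: GGU -> G; peptide=MIG
pos 10: UUC -> F; peptide=MIGF
pos 13: CUA -> L; peptide=MIGFL
pos 16: GCU -> A; peptide=MIGFLA
pos 19: CAA -> Q; peptide=MIGFLAQ
pos 22: GAU -> D; peptide=MIGFLAQD
pos 25: only 1 nt remain (<3), stop (end of mRNA)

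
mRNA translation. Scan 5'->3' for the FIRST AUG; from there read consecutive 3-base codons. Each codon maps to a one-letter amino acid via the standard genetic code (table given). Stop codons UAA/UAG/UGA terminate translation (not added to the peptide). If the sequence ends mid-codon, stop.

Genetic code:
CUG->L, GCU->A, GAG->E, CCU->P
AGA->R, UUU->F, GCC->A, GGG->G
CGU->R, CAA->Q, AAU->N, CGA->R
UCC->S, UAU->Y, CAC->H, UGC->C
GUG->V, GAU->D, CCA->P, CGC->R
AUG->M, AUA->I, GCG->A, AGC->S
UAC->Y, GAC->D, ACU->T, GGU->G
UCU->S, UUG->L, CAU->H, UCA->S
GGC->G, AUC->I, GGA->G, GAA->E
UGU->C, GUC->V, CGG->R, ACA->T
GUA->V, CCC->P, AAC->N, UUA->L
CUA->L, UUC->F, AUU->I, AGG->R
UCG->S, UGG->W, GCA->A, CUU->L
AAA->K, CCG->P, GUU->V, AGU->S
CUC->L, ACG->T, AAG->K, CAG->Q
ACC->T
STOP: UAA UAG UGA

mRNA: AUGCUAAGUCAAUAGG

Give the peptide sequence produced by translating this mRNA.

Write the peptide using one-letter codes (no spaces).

start AUG at pos 0
pos 0: AUG -> M; peptide=M
pos 3: CUA -> L; peptide=ML
pos 6: AGU -> S; peptide=MLS
pos 9: CAA -> Q; peptide=MLSQ
pos 12: UAG -> STOP

Answer: MLSQ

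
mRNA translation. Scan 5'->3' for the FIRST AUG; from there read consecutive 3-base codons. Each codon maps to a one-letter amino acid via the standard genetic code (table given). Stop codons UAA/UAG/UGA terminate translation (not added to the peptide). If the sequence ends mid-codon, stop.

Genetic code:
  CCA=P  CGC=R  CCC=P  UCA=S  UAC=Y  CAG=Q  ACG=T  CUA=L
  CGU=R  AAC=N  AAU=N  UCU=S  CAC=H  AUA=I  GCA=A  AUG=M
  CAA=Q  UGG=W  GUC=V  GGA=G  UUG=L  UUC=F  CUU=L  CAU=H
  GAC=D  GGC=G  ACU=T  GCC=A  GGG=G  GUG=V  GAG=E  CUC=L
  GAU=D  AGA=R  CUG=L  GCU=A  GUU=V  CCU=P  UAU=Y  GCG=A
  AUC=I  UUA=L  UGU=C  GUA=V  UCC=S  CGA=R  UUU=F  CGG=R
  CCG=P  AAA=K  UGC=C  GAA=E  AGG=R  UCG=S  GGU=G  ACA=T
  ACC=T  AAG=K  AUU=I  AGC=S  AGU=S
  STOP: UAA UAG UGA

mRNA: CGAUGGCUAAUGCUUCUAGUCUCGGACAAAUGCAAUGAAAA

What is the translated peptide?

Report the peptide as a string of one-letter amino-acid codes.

Answer: MANASSLGQMQ

Derivation:
start AUG at pos 2
pos 2: AUG -> M; peptide=M
pos 5: GCU -> A; peptide=MA
pos 8: AAU -> N; peptide=MAN
pos 11: GCU -> A; peptide=MANA
pos 14: UCU -> S; peptide=MANAS
pos 17: AGU -> S; peptide=MANASS
pos 20: CUC -> L; peptide=MANASSL
pos 23: GGA -> G; peptide=MANASSLG
pos 26: CAA -> Q; peptide=MANASSLGQ
pos 29: AUG -> M; peptide=MANASSLGQM
pos 32: CAA -> Q; peptide=MANASSLGQMQ
pos 35: UGA -> STOP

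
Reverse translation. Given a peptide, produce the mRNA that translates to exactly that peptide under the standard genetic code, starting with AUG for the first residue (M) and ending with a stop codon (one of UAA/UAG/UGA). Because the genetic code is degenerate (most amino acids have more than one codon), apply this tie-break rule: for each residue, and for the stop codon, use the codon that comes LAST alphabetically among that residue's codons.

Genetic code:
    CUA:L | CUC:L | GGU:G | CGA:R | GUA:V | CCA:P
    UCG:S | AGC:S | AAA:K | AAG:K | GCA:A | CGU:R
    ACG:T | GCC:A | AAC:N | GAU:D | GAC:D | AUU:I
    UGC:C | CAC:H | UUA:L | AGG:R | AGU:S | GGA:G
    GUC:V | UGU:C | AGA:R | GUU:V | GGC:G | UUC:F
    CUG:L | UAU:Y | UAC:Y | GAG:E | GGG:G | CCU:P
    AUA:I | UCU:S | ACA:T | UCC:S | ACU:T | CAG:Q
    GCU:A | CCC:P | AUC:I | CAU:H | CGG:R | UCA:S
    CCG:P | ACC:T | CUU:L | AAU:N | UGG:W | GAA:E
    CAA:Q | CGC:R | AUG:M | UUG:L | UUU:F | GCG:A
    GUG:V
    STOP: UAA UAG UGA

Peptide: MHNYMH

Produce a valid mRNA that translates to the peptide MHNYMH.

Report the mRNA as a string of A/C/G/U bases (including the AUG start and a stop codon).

Answer: mRNA: AUGCAUAAUUAUAUGCAUUGA

Derivation:
residue 1: M -> AUG (start codon)
residue 2: H codons sorted = CAC,CAU -> pick last = CAU
residue 3: N codons sorted = AAC,AAU -> pick last = AAU
residue 4: Y codons sorted = UAC,UAU -> pick last = UAU
residue 5: M -> AUG (only codon)
residue 6: H codons sorted = CAC,CAU -> pick last = CAU
terminator: stop codons sorted = UAA,UAG,UGA -> pick last = UGA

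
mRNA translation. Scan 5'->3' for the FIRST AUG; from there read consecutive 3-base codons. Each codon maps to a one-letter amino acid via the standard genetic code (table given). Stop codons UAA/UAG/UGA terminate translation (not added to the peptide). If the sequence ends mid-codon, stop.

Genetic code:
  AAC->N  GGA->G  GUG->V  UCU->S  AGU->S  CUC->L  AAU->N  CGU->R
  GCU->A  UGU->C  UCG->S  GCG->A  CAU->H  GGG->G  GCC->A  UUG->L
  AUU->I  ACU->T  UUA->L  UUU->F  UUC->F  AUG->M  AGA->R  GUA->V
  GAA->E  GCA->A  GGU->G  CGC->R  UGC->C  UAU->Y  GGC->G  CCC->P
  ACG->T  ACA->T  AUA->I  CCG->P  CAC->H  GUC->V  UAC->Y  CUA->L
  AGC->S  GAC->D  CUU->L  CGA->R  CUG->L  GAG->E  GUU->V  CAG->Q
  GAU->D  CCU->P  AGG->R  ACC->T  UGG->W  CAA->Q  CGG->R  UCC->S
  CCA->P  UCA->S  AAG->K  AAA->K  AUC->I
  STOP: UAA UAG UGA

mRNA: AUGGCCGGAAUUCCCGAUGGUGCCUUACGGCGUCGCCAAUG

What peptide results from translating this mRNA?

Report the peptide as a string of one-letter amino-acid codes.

start AUG at pos 0
pos 0: AUG -> M; peptide=M
pos 3: GCC -> A; peptide=MA
pos 6: GGA -> G; peptide=MAG
pos 9: AUU -> I; peptide=MAGI
pos 12: CCC -> P; peptide=MAGIP
pos 15: GAU -> D; peptide=MAGIPD
pos 18: GGU -> G; peptide=MAGIPDG
pos 21: GCC -> A; peptide=MAGIPDGA
pos 24: UUA -> L; peptide=MAGIPDGAL
pos 27: CGG -> R; peptide=MAGIPDGALR
pos 30: CGU -> R; peptide=MAGIPDGALRR
pos 33: CGC -> R; peptide=MAGIPDGALRRR
pos 36: CAA -> Q; peptide=MAGIPDGALRRRQ
pos 39: only 2 nt remain (<3), stop (end of mRNA)

Answer: MAGIPDGALRRRQ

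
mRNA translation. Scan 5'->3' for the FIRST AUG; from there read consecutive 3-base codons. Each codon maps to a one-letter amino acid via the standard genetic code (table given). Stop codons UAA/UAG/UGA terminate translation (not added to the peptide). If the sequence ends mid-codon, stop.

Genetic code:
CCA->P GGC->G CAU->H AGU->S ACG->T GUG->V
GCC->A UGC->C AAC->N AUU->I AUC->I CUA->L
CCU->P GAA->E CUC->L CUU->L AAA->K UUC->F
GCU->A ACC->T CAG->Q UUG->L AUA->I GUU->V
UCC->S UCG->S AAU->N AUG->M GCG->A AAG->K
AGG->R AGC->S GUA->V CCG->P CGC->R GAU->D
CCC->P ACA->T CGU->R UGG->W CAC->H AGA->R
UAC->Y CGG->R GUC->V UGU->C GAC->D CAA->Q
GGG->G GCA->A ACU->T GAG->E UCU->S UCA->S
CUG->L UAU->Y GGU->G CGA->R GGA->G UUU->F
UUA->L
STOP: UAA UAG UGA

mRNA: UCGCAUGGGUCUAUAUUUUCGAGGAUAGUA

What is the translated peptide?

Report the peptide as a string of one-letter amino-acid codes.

Answer: MGLYFRG

Derivation:
start AUG at pos 4
pos 4: AUG -> M; peptide=M
pos 7: GGU -> G; peptide=MG
pos 10: CUA -> L; peptide=MGL
pos 13: UAU -> Y; peptide=MGLY
pos 16: UUU -> F; peptide=MGLYF
pos 19: CGA -> R; peptide=MGLYFR
pos 22: GGA -> G; peptide=MGLYFRG
pos 25: UAG -> STOP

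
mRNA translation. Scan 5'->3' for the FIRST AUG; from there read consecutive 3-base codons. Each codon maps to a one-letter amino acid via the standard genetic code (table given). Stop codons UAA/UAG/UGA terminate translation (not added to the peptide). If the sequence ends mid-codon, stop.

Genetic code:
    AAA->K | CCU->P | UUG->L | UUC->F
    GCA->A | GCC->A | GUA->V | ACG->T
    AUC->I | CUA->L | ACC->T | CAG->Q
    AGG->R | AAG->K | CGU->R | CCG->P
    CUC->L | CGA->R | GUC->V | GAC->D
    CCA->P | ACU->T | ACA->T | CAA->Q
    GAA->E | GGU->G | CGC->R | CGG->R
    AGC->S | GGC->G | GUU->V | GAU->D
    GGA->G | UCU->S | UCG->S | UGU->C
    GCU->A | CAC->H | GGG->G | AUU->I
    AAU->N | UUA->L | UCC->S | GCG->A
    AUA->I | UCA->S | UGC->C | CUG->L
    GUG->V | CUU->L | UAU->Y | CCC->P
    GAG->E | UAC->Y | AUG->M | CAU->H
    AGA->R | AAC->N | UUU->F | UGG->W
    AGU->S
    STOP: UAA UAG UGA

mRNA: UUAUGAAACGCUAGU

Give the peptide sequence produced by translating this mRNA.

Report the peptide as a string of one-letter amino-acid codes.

Answer: MKR

Derivation:
start AUG at pos 2
pos 2: AUG -> M; peptide=M
pos 5: AAA -> K; peptide=MK
pos 8: CGC -> R; peptide=MKR
pos 11: UAG -> STOP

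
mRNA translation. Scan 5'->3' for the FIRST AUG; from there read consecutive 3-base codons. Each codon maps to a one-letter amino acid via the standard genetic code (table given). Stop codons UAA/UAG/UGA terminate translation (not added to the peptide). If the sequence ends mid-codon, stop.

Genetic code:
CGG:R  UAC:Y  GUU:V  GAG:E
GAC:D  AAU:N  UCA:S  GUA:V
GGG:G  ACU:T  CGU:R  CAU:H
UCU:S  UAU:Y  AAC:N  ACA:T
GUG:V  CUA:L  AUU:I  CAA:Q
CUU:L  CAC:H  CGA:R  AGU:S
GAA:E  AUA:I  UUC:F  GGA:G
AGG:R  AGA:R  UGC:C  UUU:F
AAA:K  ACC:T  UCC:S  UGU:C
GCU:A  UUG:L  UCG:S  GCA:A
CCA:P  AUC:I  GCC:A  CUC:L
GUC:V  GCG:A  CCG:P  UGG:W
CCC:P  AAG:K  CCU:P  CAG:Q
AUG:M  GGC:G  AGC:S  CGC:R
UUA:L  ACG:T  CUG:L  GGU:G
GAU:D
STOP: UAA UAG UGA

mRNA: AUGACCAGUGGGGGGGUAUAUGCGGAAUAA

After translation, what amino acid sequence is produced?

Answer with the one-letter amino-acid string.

Answer: MTSGGVYAE

Derivation:
start AUG at pos 0
pos 0: AUG -> M; peptide=M
pos 3: ACC -> T; peptide=MT
pos 6: AGU -> S; peptide=MTS
pos 9: GGG -> G; peptide=MTSG
pos 12: GGG -> G; peptide=MTSGG
pos 15: GUA -> V; peptide=MTSGGV
pos 18: UAU -> Y; peptide=MTSGGVY
pos 21: GCG -> A; peptide=MTSGGVYA
pos 24: GAA -> E; peptide=MTSGGVYAE
pos 27: UAA -> STOP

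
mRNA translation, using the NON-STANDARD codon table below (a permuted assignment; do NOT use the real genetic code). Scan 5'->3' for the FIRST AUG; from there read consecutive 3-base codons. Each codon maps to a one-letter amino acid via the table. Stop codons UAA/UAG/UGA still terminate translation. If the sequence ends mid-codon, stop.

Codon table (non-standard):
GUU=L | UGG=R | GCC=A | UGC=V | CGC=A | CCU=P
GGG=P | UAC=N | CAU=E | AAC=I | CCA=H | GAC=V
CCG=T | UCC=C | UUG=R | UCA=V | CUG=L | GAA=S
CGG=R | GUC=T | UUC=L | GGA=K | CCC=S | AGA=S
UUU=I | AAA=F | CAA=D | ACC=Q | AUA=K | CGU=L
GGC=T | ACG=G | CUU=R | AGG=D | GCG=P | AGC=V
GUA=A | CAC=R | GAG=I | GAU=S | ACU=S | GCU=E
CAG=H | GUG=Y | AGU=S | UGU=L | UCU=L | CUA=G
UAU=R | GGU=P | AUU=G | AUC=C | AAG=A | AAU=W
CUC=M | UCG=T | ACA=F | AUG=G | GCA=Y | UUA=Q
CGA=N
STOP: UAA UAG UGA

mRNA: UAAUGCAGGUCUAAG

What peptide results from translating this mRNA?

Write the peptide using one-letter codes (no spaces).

start AUG at pos 2
pos 2: AUG -> G; peptide=G
pos 5: CAG -> H; peptide=GH
pos 8: GUC -> T; peptide=GHT
pos 11: UAA -> STOP

Answer: GHT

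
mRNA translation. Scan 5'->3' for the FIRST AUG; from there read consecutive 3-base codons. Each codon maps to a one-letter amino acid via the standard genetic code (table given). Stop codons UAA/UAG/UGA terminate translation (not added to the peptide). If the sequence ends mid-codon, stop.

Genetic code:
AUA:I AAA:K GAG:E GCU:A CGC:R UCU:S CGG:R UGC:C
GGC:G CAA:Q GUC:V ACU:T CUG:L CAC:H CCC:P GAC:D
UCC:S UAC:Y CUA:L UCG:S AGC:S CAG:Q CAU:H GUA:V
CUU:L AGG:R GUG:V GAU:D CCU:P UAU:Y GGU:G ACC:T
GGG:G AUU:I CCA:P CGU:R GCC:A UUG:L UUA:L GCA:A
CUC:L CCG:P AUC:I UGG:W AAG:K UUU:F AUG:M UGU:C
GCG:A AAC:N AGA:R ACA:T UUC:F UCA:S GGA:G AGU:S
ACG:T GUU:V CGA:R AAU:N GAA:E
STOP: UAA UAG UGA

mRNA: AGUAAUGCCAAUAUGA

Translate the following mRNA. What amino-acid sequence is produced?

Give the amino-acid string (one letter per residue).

start AUG at pos 4
pos 4: AUG -> M; peptide=M
pos 7: CCA -> P; peptide=MP
pos 10: AUA -> I; peptide=MPI
pos 13: UGA -> STOP

Answer: MPI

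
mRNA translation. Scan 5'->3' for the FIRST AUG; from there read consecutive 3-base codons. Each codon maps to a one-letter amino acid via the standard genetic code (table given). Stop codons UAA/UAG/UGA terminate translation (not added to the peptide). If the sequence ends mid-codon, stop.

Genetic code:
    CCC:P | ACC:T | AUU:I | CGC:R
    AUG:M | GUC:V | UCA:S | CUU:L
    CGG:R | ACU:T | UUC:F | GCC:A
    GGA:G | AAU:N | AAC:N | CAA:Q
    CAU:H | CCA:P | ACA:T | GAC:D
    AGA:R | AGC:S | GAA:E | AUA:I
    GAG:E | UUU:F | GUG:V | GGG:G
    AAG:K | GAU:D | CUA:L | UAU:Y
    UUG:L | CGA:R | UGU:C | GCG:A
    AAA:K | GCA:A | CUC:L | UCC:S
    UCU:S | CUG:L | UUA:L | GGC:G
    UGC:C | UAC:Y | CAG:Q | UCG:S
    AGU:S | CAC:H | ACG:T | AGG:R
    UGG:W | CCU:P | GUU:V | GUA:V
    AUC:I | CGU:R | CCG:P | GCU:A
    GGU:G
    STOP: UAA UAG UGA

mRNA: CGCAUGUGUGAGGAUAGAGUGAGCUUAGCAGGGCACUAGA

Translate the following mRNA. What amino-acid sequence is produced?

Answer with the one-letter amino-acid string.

Answer: MCEDRVSLAGH

Derivation:
start AUG at pos 3
pos 3: AUG -> M; peptide=M
pos 6: UGU -> C; peptide=MC
pos 9: GAG -> E; peptide=MCE
pos 12: GAU -> D; peptide=MCED
pos 15: AGA -> R; peptide=MCEDR
pos 18: GUG -> V; peptide=MCEDRV
pos 21: AGC -> S; peptide=MCEDRVS
pos 24: UUA -> L; peptide=MCEDRVSL
pos 27: GCA -> A; peptide=MCEDRVSLA
pos 30: GGG -> G; peptide=MCEDRVSLAG
pos 33: CAC -> H; peptide=MCEDRVSLAGH
pos 36: UAG -> STOP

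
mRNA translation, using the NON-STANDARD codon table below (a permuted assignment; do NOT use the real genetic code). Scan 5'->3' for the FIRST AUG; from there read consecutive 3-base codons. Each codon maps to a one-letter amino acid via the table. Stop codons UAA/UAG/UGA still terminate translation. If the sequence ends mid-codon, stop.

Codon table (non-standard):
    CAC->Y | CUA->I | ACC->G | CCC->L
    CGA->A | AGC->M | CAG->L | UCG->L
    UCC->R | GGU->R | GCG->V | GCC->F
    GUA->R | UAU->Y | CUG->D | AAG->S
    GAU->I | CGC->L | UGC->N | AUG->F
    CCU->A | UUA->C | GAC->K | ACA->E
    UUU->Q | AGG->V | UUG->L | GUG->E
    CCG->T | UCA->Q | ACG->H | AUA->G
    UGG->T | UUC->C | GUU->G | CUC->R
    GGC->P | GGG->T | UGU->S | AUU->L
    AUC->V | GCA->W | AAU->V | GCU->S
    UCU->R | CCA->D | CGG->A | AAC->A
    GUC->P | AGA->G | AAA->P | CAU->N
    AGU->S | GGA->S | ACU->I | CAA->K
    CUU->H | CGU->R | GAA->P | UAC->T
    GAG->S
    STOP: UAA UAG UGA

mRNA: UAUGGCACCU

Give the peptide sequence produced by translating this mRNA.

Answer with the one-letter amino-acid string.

start AUG at pos 1
pos 1: AUG -> F; peptide=F
pos 4: GCA -> W; peptide=FW
pos 7: CCU -> A; peptide=FWA
pos 10: only 0 nt remain (<3), stop (end of mRNA)

Answer: FWA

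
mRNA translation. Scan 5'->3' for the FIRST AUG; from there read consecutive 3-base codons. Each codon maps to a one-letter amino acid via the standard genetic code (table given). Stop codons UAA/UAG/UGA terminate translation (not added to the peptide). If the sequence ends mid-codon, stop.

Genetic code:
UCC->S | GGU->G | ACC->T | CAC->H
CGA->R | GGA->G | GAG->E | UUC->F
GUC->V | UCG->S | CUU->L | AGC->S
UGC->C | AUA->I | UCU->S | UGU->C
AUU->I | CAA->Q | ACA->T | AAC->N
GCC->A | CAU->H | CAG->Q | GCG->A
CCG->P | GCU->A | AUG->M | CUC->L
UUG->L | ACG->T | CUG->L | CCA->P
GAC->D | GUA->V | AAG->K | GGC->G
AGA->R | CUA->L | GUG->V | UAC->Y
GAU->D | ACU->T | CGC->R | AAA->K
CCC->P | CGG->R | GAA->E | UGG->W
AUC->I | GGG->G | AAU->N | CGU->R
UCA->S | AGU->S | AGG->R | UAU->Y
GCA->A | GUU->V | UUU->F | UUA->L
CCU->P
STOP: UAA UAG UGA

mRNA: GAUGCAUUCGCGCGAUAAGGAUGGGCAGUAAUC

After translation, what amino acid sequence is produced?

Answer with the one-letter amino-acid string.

Answer: MHSRDKDGQ

Derivation:
start AUG at pos 1
pos 1: AUG -> M; peptide=M
pos 4: CAU -> H; peptide=MH
pos 7: UCG -> S; peptide=MHS
pos 10: CGC -> R; peptide=MHSR
pos 13: GAU -> D; peptide=MHSRD
pos 16: AAG -> K; peptide=MHSRDK
pos 19: GAU -> D; peptide=MHSRDKD
pos 22: GGG -> G; peptide=MHSRDKDG
pos 25: CAG -> Q; peptide=MHSRDKDGQ
pos 28: UAA -> STOP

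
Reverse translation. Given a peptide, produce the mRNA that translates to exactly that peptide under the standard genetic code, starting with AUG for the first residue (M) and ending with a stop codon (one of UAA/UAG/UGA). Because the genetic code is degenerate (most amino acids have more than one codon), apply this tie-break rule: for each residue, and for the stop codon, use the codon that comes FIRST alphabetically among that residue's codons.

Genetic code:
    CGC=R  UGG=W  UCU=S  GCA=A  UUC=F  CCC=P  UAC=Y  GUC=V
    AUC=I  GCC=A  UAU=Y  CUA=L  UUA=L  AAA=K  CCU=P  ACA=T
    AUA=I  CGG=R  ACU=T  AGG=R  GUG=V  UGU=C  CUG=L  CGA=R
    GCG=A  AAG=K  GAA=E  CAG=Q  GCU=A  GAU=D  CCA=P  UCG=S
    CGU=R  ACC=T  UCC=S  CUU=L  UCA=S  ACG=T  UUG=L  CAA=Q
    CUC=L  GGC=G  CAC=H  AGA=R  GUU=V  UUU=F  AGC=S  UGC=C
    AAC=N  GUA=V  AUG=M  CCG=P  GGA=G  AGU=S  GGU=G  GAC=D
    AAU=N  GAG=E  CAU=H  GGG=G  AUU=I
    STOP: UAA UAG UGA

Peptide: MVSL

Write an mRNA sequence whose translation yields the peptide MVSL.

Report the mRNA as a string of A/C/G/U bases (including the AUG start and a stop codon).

residue 1: M -> AUG (start codon)
residue 2: V codons sorted = GUA,GUC,GUG,GUU -> pick first = GUA
residue 3: S codons sorted = AGC,AGU,UCA,UCC,UCG,UCU -> pick first = AGC
residue 4: L codons sorted = CUA,CUC,CUG,CUU,UUA,UUG -> pick first = CUA
terminator: stop codons sorted = UAA,UAG,UGA -> pick first = UAA

Answer: mRNA: AUGGUAAGCCUAUAA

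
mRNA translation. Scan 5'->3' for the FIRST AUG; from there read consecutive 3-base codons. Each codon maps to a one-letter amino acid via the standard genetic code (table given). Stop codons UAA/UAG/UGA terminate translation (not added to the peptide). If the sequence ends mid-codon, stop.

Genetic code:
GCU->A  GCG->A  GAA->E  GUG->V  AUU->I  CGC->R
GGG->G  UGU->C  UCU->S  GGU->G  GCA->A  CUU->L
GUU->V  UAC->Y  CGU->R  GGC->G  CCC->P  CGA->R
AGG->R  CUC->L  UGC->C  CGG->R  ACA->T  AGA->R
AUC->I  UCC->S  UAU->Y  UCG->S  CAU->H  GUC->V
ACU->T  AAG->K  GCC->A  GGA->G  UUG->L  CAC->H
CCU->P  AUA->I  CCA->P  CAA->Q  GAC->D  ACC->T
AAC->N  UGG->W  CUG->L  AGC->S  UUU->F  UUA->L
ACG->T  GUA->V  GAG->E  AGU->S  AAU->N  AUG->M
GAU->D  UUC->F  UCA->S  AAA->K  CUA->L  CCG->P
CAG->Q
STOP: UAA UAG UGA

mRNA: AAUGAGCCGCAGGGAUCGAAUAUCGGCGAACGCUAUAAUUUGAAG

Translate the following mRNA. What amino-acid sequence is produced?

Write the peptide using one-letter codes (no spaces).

start AUG at pos 1
pos 1: AUG -> M; peptide=M
pos 4: AGC -> S; peptide=MS
pos 7: CGC -> R; peptide=MSR
pos 10: AGG -> R; peptide=MSRR
pos 13: GAU -> D; peptide=MSRRD
pos 16: CGA -> R; peptide=MSRRDR
pos 19: AUA -> I; peptide=MSRRDRI
pos 22: UCG -> S; peptide=MSRRDRIS
pos 25: GCG -> A; peptide=MSRRDRISA
pos 28: AAC -> N; peptide=MSRRDRISAN
pos 31: GCU -> A; peptide=MSRRDRISANA
pos 34: AUA -> I; peptide=MSRRDRISANAI
pos 37: AUU -> I; peptide=MSRRDRISANAII
pos 40: UGA -> STOP

Answer: MSRRDRISANAII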